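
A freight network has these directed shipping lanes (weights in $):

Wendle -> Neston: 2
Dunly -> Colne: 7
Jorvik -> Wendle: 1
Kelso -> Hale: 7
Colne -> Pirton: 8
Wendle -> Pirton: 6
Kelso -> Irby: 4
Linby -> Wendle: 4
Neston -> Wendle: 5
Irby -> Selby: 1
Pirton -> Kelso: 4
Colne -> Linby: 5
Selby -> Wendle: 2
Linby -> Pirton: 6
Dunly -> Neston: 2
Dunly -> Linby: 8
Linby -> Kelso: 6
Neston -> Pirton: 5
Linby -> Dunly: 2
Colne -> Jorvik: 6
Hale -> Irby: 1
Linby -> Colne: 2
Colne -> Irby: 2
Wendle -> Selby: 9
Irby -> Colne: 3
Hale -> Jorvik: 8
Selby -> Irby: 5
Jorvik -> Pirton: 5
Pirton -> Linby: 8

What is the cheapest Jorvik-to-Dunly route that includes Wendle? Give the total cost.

$17

Shortest Jorvik→Wendle: Jorvik → Wendle = 1
Shortest Wendle→Dunly: Wendle → Pirton → Linby → Dunly = 16
Total via Wendle: 1 + 16 = $17.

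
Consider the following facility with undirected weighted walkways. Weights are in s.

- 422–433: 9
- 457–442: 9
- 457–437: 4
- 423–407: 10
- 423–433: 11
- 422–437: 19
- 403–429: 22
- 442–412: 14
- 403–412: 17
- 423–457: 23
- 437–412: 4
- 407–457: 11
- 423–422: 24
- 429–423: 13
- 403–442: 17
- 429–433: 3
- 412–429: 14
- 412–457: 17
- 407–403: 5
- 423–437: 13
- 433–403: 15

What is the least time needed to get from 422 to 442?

Shortest distances from 422:
422: 0
433: 9  (via 422)
429: 12  (via 433)
437: 19  (via 422)
423: 20  (via 433)
412: 23  (via 437)
457: 23  (via 437)
403: 24  (via 433)
407: 29  (via 403)
442: 32  (via 457)
Shortest route: 422–437–457–442 = 32 s.

32 s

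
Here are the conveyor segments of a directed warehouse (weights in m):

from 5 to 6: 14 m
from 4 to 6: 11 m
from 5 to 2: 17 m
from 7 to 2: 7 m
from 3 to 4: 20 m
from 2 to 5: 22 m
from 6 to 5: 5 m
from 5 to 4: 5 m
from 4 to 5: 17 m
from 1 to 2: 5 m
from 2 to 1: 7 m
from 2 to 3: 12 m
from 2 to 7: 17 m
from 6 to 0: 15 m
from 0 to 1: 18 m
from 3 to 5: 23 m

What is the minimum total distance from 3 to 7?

Settle nodes by increasing distance from 3:
3: 0
4: 20  (via 3)
5: 23  (via 3)
6: 31  (via 4)
2: 40  (via 5)
0: 46  (via 6)
1: 47  (via 2)
7: 57  (via 2)
Shortest route: 3–5–2–7 = 57 m.

57 m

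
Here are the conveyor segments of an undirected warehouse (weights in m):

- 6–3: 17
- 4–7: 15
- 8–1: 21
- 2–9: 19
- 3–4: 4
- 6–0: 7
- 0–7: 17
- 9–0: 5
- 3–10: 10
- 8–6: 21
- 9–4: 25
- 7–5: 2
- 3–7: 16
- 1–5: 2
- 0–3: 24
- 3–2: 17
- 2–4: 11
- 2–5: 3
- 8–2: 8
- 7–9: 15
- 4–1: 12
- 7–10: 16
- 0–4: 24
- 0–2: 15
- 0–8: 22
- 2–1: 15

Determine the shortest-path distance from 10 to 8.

29 m

Compare a few routes:
10 → 3 → 4 → 2 → 8: 10+4+11+8 = 33
10 → 7 → 5 → 2 → 8: 16+2+3+8 = 29
10 → 3 → 2 → 8: 10+17+8 = 35
Cheapest is 10 → 7 → 5 → 2 → 8 at 29 m.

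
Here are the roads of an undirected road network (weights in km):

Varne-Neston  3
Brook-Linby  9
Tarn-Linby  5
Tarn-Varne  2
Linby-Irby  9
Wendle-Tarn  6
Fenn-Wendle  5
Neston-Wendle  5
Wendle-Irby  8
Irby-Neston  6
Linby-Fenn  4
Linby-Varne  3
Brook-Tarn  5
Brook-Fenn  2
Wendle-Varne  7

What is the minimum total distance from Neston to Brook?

10 km

Compare a few routes:
Neston–Varne–Tarn–Brook: 3+2+5 = 10
Neston–Varne–Linby–Fenn–Brook: 3+3+4+2 = 12
Neston–Wendle–Fenn–Brook: 5+5+2 = 12
Cheapest is Neston–Varne–Tarn–Brook at 10 km.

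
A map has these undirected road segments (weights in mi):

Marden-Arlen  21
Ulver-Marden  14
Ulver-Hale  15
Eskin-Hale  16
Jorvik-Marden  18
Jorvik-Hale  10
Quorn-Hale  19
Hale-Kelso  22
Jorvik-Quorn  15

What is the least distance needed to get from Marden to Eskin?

44 mi

Enumerating some paths:
Marden - Jorvik - Hale - Eskin: 18+10+16 = 44
Marden - Jorvik - Quorn - Hale - Eskin: 18+15+19+16 = 68
Marden - Ulver - Hale - Eskin: 14+15+16 = 45
Cheapest is Marden - Jorvik - Hale - Eskin at 44 mi.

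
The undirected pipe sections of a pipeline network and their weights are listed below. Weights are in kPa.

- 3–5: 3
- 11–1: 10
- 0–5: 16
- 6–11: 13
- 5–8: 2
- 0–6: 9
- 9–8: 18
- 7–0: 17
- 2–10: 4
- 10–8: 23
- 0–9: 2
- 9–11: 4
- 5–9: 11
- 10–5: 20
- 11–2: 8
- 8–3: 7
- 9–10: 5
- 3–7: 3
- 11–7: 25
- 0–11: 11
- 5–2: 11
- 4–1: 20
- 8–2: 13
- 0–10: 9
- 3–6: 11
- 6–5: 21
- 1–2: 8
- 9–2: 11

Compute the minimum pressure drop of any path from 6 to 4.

43 kPa

Shortest distances from 6:
6: 0
0: 9  (via 6)
3: 11  (via 6)
9: 11  (via 0)
11: 13  (via 6)
5: 14  (via 3)
7: 14  (via 3)
8: 16  (via 5)
10: 16  (via 9)
2: 20  (via 10)
1: 23  (via 11)
4: 43  (via 1)
Shortest route: 6–11–1–4 = 43 kPa.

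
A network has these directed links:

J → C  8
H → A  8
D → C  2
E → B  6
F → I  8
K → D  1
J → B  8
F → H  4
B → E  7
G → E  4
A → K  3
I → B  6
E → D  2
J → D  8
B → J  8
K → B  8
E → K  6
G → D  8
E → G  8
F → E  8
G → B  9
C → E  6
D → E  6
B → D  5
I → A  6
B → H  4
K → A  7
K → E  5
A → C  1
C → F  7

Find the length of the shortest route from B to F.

Compare a few routes:
B - E - D - C - F: 7+2+2+7 = 18
B - D - C - F: 5+2+7 = 14
Cheapest is B - D - C - F at 14.

14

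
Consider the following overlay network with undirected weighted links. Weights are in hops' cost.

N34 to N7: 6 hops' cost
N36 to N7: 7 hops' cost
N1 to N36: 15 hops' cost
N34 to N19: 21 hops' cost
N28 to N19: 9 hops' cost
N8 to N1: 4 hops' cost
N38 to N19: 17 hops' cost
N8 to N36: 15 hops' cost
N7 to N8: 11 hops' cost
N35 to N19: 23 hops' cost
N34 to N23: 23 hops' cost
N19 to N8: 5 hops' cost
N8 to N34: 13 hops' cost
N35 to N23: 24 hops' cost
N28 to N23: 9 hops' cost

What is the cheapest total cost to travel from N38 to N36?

37 hops' cost

Running Dijkstra from N38:
N38: 0
N19: 17  (via N38)
N8: 22  (via N19)
N28: 26  (via N19)
N1: 26  (via N8)
N7: 33  (via N8)
N34: 35  (via N8)
N23: 35  (via N28)
N36: 37  (via N8)
Shortest route: N38–N19–N8–N36 = 37 hops' cost.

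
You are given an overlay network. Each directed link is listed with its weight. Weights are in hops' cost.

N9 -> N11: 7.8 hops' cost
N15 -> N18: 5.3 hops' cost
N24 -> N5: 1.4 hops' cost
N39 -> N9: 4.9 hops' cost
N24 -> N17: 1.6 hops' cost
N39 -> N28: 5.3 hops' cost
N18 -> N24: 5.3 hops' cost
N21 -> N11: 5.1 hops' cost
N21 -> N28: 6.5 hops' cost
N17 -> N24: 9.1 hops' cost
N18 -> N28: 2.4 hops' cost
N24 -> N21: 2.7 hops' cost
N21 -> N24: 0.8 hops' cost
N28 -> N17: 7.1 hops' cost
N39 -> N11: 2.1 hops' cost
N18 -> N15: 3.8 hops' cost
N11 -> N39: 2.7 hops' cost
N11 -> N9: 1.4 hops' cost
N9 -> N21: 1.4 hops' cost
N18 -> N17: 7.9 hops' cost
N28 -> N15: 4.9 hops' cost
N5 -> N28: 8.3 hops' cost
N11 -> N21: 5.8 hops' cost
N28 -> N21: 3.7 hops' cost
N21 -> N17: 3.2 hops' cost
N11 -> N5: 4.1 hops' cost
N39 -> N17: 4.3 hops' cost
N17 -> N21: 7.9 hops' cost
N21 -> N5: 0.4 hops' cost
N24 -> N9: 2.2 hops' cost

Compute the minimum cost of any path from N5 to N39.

Settle nodes by increasing distance from N5:
N5: 0
N28: 8.3  (via N5)
N21: 12  (via N28)
N24: 12.8  (via N21)
N15: 13.2  (via N28)
N17: 14.4  (via N24)
N9: 15  (via N24)
N11: 17.1  (via N21)
N18: 18.5  (via N15)
N39: 19.8  (via N11)
Shortest route: N5 → N28 → N21 → N11 → N39 = 19.8 hops' cost.

19.8 hops' cost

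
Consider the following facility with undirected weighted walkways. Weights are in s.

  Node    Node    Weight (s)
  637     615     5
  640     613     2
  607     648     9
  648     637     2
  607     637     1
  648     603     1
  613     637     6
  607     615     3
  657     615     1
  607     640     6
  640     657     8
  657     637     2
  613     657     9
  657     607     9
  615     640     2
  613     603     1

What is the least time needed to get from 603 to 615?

5 s

Enumerating some paths:
603 → 648 → 637 → 615: 1+2+5 = 8
603 → 648 → 637 → 607 → 615: 1+2+1+3 = 7
603 → 613 → 640 → 615: 1+2+2 = 5
603 → 648 → 637 → 657 → 615: 1+2+2+1 = 6
The minimum is 5 s via 603 → 613 → 640 → 615.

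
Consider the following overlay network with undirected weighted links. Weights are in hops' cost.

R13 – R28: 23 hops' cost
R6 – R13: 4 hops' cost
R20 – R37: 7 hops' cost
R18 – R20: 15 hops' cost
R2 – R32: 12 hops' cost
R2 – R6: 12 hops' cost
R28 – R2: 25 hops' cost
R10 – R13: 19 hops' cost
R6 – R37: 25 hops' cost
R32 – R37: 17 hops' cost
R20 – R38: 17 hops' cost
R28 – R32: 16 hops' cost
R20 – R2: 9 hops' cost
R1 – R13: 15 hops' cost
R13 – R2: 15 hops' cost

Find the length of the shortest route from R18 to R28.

49 hops' cost

Running Dijkstra from R18:
R18: 0
R20: 15  (via R18)
R37: 22  (via R20)
R2: 24  (via R20)
R38: 32  (via R20)
R32: 36  (via R2)
R6: 36  (via R2)
R13: 39  (via R2)
R28: 49  (via R2)
Shortest route: R18–R20–R2–R28 = 49 hops' cost.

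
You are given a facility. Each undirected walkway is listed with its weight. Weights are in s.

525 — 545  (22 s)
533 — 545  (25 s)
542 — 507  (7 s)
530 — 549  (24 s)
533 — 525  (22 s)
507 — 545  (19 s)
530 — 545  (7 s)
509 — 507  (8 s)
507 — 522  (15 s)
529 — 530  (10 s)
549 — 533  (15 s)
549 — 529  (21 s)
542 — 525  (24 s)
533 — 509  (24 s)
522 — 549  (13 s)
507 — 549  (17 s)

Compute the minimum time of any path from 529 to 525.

39 s

Enumerating some paths:
529 → 549 → 533 → 525: 21+15+22 = 58
529 → 530 → 545 → 525: 10+7+22 = 39
The minimum is 39 s via 529 → 530 → 545 → 525.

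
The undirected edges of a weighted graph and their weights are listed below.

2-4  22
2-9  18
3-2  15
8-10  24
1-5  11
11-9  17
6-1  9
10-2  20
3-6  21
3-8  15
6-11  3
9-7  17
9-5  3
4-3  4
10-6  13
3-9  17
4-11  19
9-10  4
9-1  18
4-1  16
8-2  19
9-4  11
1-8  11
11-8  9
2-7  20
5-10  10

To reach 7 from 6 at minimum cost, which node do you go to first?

Compare a few routes:
6–1–5–9–7: 9+11+3+17 = 40
6–10–9–7: 13+4+17 = 34
6–11–9–7: 3+17+17 = 37
The minimum is 34 via 6–10–9–7.
So from 6 the first move is to 10.

10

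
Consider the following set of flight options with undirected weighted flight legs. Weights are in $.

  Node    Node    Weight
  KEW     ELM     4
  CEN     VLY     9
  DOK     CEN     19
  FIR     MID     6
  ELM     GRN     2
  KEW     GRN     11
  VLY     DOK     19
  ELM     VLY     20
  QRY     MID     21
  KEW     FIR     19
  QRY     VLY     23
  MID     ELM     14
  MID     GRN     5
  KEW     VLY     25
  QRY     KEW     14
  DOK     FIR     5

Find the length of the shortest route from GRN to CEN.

Enumerating some paths:
GRN - ELM - VLY - CEN: 2+20+9 = 31
GRN - ELM - KEW - VLY - CEN: 2+4+25+9 = 40
GRN - KEW - ELM - VLY - CEN: 11+4+20+9 = 44
GRN - MID - FIR - DOK - CEN: 5+6+5+19 = 35
The minimum is $31 via GRN - ELM - VLY - CEN.

$31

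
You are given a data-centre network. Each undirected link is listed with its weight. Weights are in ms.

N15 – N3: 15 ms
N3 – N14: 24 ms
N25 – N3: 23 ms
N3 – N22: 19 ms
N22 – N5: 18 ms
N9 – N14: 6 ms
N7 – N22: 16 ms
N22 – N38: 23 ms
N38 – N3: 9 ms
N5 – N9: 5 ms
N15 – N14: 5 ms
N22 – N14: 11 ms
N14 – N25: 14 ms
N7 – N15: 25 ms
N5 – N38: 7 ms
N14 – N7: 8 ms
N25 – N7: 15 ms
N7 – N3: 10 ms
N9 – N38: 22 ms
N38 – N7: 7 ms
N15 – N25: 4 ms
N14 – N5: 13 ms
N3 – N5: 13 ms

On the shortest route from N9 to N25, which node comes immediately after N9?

Candidate routes:
N9 - N14 - N25: 6+14 = 20
N9 - N14 - N15 - N25: 6+5+4 = 15
N9 - N5 - N14 - N15 - N25: 5+13+5+4 = 27
The minimum is 15 ms via N9 - N14 - N15 - N25.
So from N9 the first move is to N14.

N14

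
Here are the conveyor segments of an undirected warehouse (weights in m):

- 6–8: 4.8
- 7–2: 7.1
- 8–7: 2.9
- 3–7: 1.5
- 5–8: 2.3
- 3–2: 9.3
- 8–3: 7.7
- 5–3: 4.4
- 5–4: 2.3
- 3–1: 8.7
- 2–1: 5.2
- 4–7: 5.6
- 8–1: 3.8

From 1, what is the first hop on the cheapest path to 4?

8

Candidate routes:
1 → 8 → 5 → 4: 3.8+2.3+2.3 = 8.4
1 → 8 → 7 → 4: 3.8+2.9+5.6 = 12.3
1 → 8 → 7 → 3 → 5 → 4: 3.8+2.9+1.5+4.4+2.3 = 14.9
Cheapest is 1 → 8 → 5 → 4 at 8.4 m.
So from 1 the first move is to 8.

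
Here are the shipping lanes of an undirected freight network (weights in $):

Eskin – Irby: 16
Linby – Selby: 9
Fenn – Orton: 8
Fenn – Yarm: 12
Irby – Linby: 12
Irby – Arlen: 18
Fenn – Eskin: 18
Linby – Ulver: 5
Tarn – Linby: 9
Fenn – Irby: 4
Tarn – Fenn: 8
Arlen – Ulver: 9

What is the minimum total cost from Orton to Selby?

$33

Enumerating some paths:
Orton - Fenn - Eskin - Irby - Linby - Selby: 8+18+16+12+9 = 63
Orton - Fenn - Irby - Arlen - Ulver - Linby - Selby: 8+4+18+9+5+9 = 53
Orton - Fenn - Tarn - Linby - Selby: 8+8+9+9 = 34
Orton - Fenn - Irby - Linby - Selby: 8+4+12+9 = 33
Cheapest is Orton - Fenn - Irby - Linby - Selby at $33.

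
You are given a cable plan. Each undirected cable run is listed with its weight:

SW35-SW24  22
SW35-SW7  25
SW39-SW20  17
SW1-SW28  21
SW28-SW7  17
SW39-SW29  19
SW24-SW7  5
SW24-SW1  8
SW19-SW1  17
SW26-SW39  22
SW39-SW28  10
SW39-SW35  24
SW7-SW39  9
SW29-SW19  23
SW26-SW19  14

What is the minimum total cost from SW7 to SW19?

Running Dijkstra from SW7:
SW7: 0
SW24: 5  (via SW7)
SW39: 9  (via SW7)
SW1: 13  (via SW24)
SW28: 17  (via SW7)
SW35: 25  (via SW7)
SW20: 26  (via SW39)
SW29: 28  (via SW39)
SW19: 30  (via SW1)
Shortest route: SW7 → SW24 → SW1 → SW19 = 30.

30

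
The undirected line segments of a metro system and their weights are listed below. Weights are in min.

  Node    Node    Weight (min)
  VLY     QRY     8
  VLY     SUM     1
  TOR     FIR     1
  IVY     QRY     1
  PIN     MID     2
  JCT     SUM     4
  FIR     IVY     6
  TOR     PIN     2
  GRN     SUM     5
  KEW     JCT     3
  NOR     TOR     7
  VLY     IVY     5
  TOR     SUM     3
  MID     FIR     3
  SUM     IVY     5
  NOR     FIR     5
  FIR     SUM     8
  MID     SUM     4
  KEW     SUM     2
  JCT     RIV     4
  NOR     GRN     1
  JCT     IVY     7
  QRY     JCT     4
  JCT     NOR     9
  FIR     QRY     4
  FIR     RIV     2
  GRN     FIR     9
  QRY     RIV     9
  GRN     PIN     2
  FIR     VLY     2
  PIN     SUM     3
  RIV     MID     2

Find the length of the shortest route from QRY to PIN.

Running Dijkstra from QRY:
QRY: 0
IVY: 1  (via QRY)
FIR: 4  (via QRY)
JCT: 4  (via QRY)
TOR: 5  (via FIR)
VLY: 6  (via IVY)
RIV: 6  (via FIR)
SUM: 6  (via IVY)
KEW: 7  (via JCT)
MID: 7  (via FIR)
PIN: 7  (via TOR)
Shortest route: QRY → FIR → TOR → PIN = 7 min.

7 min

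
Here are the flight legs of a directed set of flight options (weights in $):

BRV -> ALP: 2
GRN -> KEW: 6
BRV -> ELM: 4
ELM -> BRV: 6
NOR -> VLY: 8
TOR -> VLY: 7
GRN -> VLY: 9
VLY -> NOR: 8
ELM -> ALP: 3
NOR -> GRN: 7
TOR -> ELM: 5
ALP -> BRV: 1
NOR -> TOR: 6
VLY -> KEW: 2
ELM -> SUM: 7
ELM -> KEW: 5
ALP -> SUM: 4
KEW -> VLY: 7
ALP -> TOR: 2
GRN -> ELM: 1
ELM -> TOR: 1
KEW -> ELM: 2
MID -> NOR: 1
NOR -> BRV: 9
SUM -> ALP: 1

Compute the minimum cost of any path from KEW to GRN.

Settle nodes by increasing distance from KEW:
KEW: 0
ELM: 2  (via KEW)
TOR: 3  (via ELM)
ALP: 5  (via ELM)
BRV: 6  (via ALP)
VLY: 7  (via KEW)
SUM: 9  (via ELM)
NOR: 15  (via VLY)
GRN: 22  (via NOR)
Shortest route: KEW → VLY → NOR → GRN = $22.

$22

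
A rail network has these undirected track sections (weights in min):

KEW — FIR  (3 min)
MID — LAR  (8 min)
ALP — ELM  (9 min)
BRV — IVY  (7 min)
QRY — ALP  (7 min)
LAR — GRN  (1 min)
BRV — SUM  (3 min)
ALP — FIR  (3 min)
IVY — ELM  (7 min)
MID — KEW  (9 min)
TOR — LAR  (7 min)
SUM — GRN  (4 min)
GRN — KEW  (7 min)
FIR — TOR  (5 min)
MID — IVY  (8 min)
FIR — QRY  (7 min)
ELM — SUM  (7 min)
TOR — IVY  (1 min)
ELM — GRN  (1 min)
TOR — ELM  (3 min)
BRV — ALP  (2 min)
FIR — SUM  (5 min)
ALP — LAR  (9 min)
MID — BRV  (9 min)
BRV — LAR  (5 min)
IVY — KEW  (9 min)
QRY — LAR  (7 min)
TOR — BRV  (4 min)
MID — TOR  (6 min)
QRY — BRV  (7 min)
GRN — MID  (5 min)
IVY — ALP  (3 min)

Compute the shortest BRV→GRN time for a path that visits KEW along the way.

15 min

Best BRV to KEW: BRV → ALP → FIR → KEW costing 8
Shortest KEW→GRN: KEW → GRN = 7
Total via KEW: 8 + 7 = 15 min.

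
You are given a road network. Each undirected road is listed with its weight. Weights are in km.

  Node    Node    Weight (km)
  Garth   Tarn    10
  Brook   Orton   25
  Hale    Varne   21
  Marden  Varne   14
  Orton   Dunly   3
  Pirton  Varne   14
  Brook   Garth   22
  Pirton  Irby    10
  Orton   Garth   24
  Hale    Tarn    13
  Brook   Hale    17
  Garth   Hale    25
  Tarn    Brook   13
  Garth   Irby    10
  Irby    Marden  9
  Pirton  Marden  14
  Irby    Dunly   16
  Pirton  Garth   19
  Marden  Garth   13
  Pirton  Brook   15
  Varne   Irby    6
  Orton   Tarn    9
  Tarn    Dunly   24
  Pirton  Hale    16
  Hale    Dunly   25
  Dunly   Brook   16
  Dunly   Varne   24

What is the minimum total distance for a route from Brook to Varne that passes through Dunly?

38 km

Shortest Brook→Dunly: Brook–Dunly = 16
Best Dunly to Varne: Dunly–Irby–Varne costing 22
Total via Dunly: 16 + 22 = 38 km.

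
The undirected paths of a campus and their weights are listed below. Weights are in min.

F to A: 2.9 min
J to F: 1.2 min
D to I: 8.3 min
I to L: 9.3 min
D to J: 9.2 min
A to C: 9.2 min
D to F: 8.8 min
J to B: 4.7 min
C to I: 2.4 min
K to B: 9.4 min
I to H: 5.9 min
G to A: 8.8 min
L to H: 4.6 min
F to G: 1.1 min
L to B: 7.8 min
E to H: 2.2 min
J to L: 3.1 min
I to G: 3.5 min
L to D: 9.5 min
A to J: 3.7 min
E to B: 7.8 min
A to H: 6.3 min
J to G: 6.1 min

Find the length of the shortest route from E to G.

11.6 min

Enumerating some paths:
E → H → L → J → F → G: 2.2+4.6+3.1+1.2+1.1 = 12.2
E → H → I → G: 2.2+5.9+3.5 = 11.6
The minimum is 11.6 min via E → H → I → G.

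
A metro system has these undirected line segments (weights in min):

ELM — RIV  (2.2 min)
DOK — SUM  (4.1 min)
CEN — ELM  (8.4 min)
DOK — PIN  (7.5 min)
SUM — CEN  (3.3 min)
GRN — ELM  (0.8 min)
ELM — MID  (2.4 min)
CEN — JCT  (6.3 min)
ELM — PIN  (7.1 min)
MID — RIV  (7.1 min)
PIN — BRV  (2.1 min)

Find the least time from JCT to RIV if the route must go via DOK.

Best JCT to DOK: JCT → CEN → SUM → DOK costing 13.7
Best DOK to RIV: DOK → PIN → ELM → RIV costing 16.8
Total via DOK: 13.7 + 16.8 = 30.5 min.

30.5 min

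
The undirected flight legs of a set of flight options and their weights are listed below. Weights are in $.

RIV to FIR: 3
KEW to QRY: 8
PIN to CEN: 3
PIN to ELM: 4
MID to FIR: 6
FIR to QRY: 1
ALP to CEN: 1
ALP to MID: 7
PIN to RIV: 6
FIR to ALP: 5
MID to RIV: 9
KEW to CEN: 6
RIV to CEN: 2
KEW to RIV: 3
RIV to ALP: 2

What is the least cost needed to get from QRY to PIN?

Enumerating some paths:
QRY → FIR → RIV → CEN → PIN: 1+3+2+3 = 9
QRY → FIR → ALP → CEN → PIN: 1+5+1+3 = 10
The minimum is $9 via QRY → FIR → RIV → CEN → PIN.

$9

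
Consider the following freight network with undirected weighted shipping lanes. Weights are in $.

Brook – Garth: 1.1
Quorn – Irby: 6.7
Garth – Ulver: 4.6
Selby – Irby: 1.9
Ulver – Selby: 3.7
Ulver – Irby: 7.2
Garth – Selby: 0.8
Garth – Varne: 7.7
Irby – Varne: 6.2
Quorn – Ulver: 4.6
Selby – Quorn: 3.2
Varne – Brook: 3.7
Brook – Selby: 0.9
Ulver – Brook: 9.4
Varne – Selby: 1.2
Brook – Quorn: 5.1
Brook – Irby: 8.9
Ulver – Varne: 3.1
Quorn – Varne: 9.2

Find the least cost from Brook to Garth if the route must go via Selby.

$1.7

Shortest Brook→Selby: Brook–Selby = 0.9
Best Selby to Garth: Selby–Garth costing 0.8
Total via Selby: 0.9 + 0.8 = $1.7.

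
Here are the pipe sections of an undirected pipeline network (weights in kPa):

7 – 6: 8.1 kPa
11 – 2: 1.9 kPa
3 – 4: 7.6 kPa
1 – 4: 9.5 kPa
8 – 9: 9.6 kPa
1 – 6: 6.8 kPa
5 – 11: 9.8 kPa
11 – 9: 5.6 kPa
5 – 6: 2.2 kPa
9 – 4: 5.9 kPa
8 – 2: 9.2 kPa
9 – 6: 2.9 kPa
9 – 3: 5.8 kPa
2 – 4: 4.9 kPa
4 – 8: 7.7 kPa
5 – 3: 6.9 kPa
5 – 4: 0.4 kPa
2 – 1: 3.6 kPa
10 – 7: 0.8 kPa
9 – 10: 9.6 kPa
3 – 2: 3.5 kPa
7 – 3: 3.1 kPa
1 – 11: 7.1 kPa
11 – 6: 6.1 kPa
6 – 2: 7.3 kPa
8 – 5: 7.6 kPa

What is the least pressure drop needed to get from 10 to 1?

Candidate routes:
10 → 7 → 3 → 2 → 11 → 1: 0.8+3.1+3.5+1.9+7.1 = 16.4
10 → 7 → 3 → 2 → 1: 0.8+3.1+3.5+3.6 = 11
10 → 7 → 6 → 1: 0.8+8.1+6.8 = 15.7
The minimum is 11 kPa via 10 → 7 → 3 → 2 → 1.

11 kPa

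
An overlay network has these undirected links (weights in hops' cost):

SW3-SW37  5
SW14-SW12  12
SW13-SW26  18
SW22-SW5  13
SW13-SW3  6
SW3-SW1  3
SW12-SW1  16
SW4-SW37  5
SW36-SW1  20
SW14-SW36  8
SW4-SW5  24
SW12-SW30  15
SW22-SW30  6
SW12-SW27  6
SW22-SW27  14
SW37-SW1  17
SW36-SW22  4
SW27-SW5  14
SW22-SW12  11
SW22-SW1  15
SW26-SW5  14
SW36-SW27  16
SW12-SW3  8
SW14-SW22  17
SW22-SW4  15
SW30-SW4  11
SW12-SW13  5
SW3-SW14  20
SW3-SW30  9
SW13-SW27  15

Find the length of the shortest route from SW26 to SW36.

31 hops' cost

Compare a few routes:
SW26 → SW5 → SW22 → SW36: 14+13+4 = 31
SW26 → SW13 → SW12 → SW22 → SW36: 18+5+11+4 = 38
Cheapest is SW26 → SW5 → SW22 → SW36 at 31 hops' cost.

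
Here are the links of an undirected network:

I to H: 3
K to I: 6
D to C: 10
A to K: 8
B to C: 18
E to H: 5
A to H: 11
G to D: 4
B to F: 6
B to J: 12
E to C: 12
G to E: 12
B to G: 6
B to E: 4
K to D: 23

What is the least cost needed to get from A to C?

28

Candidate routes:
A → K → I → H → E → C: 8+6+3+5+12 = 34
A → H → E → B → C: 11+5+4+18 = 38
A → H → E → C: 11+5+12 = 28
A → H → E → B → G → D → C: 11+5+4+6+4+10 = 40
Cheapest is A → H → E → C at 28.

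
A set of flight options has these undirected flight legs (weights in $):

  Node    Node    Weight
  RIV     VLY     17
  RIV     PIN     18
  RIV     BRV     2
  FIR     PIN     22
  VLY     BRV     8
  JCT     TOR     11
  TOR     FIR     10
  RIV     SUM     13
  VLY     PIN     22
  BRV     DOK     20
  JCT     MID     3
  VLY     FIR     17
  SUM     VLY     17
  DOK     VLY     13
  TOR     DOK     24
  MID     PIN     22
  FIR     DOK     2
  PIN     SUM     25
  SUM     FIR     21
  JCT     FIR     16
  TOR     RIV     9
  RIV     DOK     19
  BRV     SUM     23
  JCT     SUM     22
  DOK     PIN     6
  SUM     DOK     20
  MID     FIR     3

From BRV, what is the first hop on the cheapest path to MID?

RIV

Enumerating some paths:
BRV - VLY - DOK - FIR - MID: 8+13+2+3 = 26
BRV - RIV - TOR - JCT - MID: 2+9+11+3 = 25
BRV - DOK - FIR - MID: 20+2+3 = 25
BRV - RIV - TOR - FIR - MID: 2+9+10+3 = 24
Cheapest is BRV - RIV - TOR - FIR - MID at $24.
So from BRV the first move is to RIV.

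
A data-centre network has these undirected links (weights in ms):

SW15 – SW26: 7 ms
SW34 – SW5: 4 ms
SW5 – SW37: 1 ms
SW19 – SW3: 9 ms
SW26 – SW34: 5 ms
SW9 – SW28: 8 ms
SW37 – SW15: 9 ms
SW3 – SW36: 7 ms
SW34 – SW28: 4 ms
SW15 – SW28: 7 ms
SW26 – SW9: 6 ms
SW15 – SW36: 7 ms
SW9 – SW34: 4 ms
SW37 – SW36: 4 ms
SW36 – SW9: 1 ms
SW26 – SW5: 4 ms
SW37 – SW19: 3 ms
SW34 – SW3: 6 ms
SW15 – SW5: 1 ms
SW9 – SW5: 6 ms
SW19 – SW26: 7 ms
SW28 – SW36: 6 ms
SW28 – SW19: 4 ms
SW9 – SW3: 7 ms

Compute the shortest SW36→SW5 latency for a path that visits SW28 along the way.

14 ms

Shortest SW36→SW28: SW36 → SW28 = 6
Best SW28 to SW5: SW28 → SW34 → SW5 costing 8
Total via SW28: 6 + 8 = 14 ms.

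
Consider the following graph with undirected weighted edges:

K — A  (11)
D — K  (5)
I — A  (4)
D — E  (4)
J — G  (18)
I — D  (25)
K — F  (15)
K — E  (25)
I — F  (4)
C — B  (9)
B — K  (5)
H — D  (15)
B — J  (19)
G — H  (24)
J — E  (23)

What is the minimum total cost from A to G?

53

Candidate routes:
A - K - D - H - G: 11+5+15+24 = 55
A - K - B - J - G: 11+5+19+18 = 53
The minimum is 53 via A - K - B - J - G.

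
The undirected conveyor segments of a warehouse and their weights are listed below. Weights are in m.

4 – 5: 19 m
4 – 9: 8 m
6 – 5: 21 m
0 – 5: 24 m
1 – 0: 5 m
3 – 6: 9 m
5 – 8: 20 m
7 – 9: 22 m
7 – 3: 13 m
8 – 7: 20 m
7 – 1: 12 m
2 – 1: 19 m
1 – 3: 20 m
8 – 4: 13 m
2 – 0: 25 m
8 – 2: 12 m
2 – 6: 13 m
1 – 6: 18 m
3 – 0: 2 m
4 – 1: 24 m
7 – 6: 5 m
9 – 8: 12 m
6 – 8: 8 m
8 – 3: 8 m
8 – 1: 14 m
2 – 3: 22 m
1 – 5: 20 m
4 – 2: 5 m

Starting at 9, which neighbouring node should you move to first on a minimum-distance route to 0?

Enumerating some paths:
9–8–1–0: 12+14+5 = 31
9–4–8–3–0: 8+13+8+2 = 31
9–8–6–3–0: 12+8+9+2 = 31
9–8–3–0: 12+8+2 = 22
Cheapest is 9–8–3–0 at 22 m.
So from 9 the first move is to 8.

8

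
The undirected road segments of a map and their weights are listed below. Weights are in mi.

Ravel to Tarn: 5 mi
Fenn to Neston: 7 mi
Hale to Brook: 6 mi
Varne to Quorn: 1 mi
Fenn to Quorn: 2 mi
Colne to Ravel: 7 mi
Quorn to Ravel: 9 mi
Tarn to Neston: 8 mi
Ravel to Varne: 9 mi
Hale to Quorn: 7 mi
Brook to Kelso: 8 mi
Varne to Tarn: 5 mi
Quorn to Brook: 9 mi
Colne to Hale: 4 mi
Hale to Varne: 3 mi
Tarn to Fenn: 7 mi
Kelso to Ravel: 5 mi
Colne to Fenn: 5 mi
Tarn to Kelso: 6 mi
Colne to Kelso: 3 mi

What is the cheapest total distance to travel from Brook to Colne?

Running Dijkstra from Brook:
Brook: 0
Hale: 6  (via Brook)
Kelso: 8  (via Brook)
Varne: 9  (via Hale)
Quorn: 9  (via Brook)
Colne: 10  (via Hale)
Shortest route: Brook–Hale–Colne = 10 mi.

10 mi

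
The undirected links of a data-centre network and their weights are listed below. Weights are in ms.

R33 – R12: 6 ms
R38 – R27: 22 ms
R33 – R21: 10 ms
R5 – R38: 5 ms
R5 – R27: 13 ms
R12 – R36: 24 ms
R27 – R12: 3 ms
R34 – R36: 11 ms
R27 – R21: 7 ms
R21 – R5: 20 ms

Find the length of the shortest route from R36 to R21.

Settle nodes by increasing distance from R36:
R36: 0
R34: 11  (via R36)
R12: 24  (via R36)
R27: 27  (via R12)
R33: 30  (via R12)
R21: 34  (via R27)
Shortest route: R36 → R12 → R27 → R21 = 34 ms.

34 ms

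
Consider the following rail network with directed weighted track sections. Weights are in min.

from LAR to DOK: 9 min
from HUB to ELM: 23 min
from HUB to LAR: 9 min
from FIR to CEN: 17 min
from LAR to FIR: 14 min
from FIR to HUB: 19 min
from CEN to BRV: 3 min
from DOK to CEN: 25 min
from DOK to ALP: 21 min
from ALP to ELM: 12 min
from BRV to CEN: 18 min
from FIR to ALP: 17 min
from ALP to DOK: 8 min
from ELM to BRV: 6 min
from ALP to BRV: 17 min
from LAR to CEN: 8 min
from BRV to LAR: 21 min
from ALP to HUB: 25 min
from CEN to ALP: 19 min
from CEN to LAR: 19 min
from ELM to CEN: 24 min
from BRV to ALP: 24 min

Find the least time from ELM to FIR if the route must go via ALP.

Best ELM to ALP: ELM–BRV–ALP costing 30
Best ALP to FIR: ALP–HUB–LAR–FIR costing 48
Total via ALP: 30 + 48 = 78 min.

78 min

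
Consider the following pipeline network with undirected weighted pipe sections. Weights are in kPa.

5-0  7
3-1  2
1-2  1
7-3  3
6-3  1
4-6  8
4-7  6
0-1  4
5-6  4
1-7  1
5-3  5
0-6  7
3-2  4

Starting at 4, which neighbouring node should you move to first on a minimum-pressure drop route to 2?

7

Enumerating some paths:
4 - 7 - 3 - 1 - 2: 6+3+2+1 = 12
4 - 6 - 3 - 1 - 2: 8+1+2+1 = 12
4 - 7 - 1 - 2: 6+1+1 = 8
The minimum is 8 kPa via 4 - 7 - 1 - 2.
So from 4 the first move is to 7.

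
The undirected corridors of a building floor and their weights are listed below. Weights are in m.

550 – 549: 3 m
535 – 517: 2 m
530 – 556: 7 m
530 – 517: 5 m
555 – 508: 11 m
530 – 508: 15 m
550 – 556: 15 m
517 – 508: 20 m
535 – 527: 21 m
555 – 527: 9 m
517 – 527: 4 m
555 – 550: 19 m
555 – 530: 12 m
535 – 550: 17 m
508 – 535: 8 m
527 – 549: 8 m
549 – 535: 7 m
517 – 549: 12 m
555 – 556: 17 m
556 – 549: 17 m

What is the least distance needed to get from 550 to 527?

11 m

Running Dijkstra from 550:
550: 0
549: 3  (via 550)
535: 10  (via 549)
527: 11  (via 549)
Shortest route: 550–549–527 = 11 m.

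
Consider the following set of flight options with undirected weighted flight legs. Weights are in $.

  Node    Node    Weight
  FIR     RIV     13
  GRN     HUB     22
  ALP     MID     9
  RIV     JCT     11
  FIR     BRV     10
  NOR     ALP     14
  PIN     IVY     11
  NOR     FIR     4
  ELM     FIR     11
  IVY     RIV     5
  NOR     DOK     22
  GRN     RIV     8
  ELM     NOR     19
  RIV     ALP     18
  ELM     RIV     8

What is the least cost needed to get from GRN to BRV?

Shortest distances from GRN:
GRN: 0
RIV: 8  (via GRN)
IVY: 13  (via RIV)
ELM: 16  (via RIV)
JCT: 19  (via RIV)
FIR: 21  (via RIV)
HUB: 22  (via GRN)
PIN: 24  (via IVY)
NOR: 25  (via FIR)
ALP: 26  (via RIV)
BRV: 31  (via FIR)
Shortest route: GRN → RIV → FIR → BRV = $31.

$31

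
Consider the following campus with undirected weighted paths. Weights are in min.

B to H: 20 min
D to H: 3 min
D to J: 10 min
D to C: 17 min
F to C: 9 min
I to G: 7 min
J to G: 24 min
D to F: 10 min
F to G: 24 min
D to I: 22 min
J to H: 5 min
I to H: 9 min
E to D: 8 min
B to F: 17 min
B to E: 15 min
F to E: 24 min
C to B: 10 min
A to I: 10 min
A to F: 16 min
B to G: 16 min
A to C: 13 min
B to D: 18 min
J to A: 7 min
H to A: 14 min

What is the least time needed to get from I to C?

23 min

Enumerating some paths:
I - H - D - C: 9+3+17 = 29
I - G - B - C: 7+16+10 = 33
I - A - C: 10+13 = 23
I - H - D - F - C: 9+3+10+9 = 31
The minimum is 23 min via I - A - C.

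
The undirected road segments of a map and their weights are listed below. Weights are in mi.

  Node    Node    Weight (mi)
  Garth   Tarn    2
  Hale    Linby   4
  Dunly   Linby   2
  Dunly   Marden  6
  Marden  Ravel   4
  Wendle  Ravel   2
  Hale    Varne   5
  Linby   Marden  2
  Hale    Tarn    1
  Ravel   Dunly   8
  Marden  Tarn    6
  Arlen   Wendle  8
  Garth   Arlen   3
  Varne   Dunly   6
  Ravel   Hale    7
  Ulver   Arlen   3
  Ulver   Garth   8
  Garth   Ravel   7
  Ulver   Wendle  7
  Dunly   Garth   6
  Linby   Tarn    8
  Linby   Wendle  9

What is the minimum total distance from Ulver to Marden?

13 mi

Shortest distances from Ulver:
Ulver: 0
Arlen: 3  (via Ulver)
Garth: 6  (via Arlen)
Wendle: 7  (via Ulver)
Tarn: 8  (via Garth)
Hale: 9  (via Tarn)
Ravel: 9  (via Wendle)
Dunly: 12  (via Garth)
Linby: 13  (via Hale)
Marden: 13  (via Ravel)
Shortest route: Ulver → Wendle → Ravel → Marden = 13 mi.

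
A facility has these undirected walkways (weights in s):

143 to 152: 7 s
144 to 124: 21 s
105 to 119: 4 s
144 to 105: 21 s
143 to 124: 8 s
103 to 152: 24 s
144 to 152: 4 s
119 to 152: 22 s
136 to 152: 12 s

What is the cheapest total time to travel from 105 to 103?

49 s

Settle nodes by increasing distance from 105:
105: 0
119: 4  (via 105)
144: 21  (via 105)
152: 25  (via 144)
143: 32  (via 152)
136: 37  (via 152)
124: 40  (via 143)
103: 49  (via 152)
Shortest route: 105–144–152–103 = 49 s.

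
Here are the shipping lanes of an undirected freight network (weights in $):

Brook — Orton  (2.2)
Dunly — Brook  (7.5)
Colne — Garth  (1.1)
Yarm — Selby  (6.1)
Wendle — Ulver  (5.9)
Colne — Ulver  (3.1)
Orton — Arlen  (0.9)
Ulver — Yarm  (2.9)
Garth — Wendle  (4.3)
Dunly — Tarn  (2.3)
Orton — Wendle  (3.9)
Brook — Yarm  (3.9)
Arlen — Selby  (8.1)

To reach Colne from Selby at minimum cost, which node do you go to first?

Yarm

Compare a few routes:
Selby → Arlen → Orton → Wendle → Garth → Colne: 8.1+0.9+3.9+4.3+1.1 = 18.3
Selby → Yarm → Ulver → Colne: 6.1+2.9+3.1 = 12.1
The minimum is $12.1 via Selby → Yarm → Ulver → Colne.
So from Selby the first move is to Yarm.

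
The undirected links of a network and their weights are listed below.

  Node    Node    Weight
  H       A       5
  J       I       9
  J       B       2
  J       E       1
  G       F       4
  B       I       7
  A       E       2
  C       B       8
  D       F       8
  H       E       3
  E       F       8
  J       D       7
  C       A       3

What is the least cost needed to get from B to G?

15

Enumerating some paths:
B–C–A–E–F–G: 8+3+2+8+4 = 25
B–J–D–F–G: 2+7+8+4 = 21
B–I–J–E–F–G: 7+9+1+8+4 = 29
B–J–E–F–G: 2+1+8+4 = 15
Cheapest is B–J–E–F–G at 15.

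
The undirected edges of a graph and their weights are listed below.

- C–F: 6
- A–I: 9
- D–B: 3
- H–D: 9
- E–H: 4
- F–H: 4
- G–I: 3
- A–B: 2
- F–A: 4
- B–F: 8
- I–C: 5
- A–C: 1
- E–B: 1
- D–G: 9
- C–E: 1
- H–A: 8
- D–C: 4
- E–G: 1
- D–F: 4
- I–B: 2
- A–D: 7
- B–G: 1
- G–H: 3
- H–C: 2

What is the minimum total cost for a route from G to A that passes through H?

Shortest G→H: G–H = 3
Shortest H→A: H–C–A = 3
Total via H: 3 + 3 = 6.

6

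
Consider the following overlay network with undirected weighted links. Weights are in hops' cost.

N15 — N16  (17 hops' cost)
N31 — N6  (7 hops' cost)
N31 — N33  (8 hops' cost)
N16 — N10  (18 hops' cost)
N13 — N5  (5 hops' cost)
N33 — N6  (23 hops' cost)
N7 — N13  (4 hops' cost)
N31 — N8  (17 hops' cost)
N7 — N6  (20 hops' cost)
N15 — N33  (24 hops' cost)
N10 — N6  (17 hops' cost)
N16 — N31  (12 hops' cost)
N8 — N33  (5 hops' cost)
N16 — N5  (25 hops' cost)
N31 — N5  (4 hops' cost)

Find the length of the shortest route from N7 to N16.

25 hops' cost

Compare a few routes:
N7 → N6 → N31 → N16: 20+7+12 = 39
N7 → N13 → N5 → N31 → N16: 4+5+4+12 = 25
N7 → N13 → N5 → N16: 4+5+25 = 34
Cheapest is N7 → N13 → N5 → N31 → N16 at 25 hops' cost.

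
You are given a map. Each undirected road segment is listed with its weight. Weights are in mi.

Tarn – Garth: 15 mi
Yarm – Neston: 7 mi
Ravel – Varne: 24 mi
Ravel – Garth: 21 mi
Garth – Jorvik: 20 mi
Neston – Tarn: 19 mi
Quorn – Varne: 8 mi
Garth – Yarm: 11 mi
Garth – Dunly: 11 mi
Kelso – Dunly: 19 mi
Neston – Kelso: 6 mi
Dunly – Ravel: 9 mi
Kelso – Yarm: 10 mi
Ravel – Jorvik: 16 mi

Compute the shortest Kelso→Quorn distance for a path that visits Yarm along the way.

73 mi

Best Kelso to Yarm: Kelso–Yarm costing 10
Best Yarm to Quorn: Yarm–Garth–Dunly–Ravel–Varne–Quorn costing 63
Total via Yarm: 10 + 63 = 73 mi.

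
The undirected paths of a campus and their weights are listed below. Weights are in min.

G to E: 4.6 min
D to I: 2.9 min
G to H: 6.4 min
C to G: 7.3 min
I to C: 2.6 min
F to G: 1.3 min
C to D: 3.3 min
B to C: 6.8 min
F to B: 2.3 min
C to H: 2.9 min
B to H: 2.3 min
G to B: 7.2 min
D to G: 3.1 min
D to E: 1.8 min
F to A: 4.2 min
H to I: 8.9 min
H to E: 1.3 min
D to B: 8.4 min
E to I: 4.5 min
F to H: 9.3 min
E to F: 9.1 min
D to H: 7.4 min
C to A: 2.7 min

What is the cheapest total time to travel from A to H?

5.6 min

Shortest distances from A:
A: 0
C: 2.7  (via A)
F: 4.2  (via A)
I: 5.3  (via C)
G: 5.5  (via F)
H: 5.6  (via C)
Shortest route: A → C → H = 5.6 min.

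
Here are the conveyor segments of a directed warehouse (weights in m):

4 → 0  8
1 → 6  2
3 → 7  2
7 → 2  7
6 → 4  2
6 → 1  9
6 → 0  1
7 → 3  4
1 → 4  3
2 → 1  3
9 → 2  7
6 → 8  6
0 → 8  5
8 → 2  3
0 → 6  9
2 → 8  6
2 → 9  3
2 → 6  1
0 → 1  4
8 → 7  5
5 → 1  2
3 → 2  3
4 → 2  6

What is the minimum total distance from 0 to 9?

11 m

Candidate routes:
0–1–4–2–9: 4+3+6+3 = 16
0–8–2–9: 5+3+3 = 11
0–1–6–4–2–9: 4+2+2+6+3 = 17
The minimum is 11 m via 0–8–2–9.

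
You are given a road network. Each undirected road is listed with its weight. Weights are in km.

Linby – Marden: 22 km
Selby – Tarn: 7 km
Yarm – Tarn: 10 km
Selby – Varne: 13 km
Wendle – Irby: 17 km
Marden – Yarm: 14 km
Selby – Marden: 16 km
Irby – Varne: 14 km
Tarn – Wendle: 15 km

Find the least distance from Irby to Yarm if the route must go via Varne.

Best Irby to Varne: Irby → Varne costing 14
Shortest Varne→Yarm: Varne → Selby → Tarn → Yarm = 30
Total via Varne: 14 + 30 = 44 km.

44 km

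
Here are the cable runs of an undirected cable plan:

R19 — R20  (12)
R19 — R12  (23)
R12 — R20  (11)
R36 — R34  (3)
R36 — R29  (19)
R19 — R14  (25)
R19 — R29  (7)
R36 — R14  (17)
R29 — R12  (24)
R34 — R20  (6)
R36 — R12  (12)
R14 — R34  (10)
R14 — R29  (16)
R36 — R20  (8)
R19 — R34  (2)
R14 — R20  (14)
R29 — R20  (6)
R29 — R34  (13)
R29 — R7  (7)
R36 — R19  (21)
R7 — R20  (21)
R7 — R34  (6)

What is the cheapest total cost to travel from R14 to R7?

Enumerating some paths:
R14 → R34 → R7: 10+6 = 16
R14 → R29 → R7: 16+7 = 23
R14 → R20 → R34 → R7: 14+6+6 = 26
The minimum is 16 via R14 → R34 → R7.

16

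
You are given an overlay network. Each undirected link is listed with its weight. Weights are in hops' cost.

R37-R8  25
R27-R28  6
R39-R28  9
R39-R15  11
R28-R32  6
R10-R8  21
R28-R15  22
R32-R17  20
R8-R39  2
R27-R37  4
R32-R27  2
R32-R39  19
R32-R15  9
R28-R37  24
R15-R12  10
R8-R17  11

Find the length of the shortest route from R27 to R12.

Compare a few routes:
R27 → R28 → R39 → R15 → R12: 6+9+11+10 = 36
R27 → R32 → R15 → R12: 2+9+10 = 21
R27 → R28 → R32 → R15 → R12: 6+6+9+10 = 31
The minimum is 21 hops' cost via R27 → R32 → R15 → R12.

21 hops' cost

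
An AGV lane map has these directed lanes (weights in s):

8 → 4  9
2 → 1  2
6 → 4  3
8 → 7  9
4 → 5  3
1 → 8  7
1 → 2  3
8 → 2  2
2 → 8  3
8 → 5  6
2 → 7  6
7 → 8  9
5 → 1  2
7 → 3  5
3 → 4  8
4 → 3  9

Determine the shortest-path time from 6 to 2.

Running Dijkstra from 6:
6: 0
4: 3  (via 6)
5: 6  (via 4)
1: 8  (via 5)
2: 11  (via 1)
Shortest route: 6 → 4 → 5 → 1 → 2 = 11 s.

11 s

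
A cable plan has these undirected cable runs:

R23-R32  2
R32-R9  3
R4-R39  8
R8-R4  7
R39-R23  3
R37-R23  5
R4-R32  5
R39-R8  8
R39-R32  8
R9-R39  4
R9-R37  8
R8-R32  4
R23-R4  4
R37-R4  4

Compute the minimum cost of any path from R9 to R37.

8

Running Dijkstra from R9:
R9: 0
R32: 3  (via R9)
R39: 4  (via R9)
R23: 5  (via R32)
R8: 7  (via R32)
R4: 8  (via R32)
R37: 8  (via R9)
Shortest route: R9–R37 = 8.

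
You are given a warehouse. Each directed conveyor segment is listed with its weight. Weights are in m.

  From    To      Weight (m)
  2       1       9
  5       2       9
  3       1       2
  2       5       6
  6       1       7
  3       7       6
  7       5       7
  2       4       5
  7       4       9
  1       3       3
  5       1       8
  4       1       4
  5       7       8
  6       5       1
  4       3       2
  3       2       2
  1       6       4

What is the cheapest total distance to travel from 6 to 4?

15 m

Settle nodes by increasing distance from 6:
6: 0
5: 1  (via 6)
1: 7  (via 6)
7: 9  (via 5)
2: 10  (via 5)
3: 10  (via 1)
4: 15  (via 2)
Shortest route: 6–5–2–4 = 15 m.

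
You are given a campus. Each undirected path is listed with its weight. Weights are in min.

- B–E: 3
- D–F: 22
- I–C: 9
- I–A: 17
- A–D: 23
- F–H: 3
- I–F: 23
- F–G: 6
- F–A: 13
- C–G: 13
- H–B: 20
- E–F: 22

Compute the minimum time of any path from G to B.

Running Dijkstra from G:
G: 0
F: 6  (via G)
H: 9  (via F)
C: 13  (via G)
A: 19  (via F)
I: 22  (via C)
D: 28  (via F)
E: 28  (via F)
B: 29  (via H)
Shortest route: G–F–H–B = 29 min.

29 min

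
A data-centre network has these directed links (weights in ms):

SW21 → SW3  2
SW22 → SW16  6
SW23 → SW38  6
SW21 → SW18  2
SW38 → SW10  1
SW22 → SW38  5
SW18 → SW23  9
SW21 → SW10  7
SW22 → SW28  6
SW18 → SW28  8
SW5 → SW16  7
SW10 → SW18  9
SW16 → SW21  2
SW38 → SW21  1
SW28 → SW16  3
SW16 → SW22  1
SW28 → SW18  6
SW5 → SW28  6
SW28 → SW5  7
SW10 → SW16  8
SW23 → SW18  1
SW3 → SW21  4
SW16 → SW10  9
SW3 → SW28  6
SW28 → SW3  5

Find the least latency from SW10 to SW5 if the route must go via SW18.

24 ms

Shortest SW10→SW18: SW10 → SW18 = 9
Shortest SW18→SW5: SW18 → SW28 → SW5 = 15
Total via SW18: 9 + 15 = 24 ms.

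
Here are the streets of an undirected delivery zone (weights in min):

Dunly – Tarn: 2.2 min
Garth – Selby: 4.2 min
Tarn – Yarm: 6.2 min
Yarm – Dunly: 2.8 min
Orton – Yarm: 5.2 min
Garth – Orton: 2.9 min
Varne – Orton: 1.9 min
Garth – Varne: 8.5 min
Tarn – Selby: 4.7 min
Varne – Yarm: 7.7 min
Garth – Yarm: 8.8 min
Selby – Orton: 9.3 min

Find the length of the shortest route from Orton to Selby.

7.1 min

Shortest distances from Orton:
Orton: 0
Varne: 1.9  (via Orton)
Garth: 2.9  (via Orton)
Yarm: 5.2  (via Orton)
Selby: 7.1  (via Garth)
Shortest route: Orton–Garth–Selby = 7.1 min.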